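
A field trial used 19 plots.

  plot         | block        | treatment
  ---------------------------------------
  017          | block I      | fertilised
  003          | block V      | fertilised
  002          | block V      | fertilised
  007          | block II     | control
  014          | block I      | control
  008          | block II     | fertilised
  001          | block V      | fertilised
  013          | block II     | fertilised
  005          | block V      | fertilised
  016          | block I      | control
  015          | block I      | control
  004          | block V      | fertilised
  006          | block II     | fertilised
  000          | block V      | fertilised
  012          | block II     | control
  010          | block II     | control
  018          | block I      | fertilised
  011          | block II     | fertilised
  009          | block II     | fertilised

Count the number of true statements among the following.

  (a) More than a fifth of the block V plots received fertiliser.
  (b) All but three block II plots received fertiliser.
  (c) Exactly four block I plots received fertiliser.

(a) block V: |A| = 6, |A ∩ B| = 6; needs |A ∩ B| / |A| > 1/5 — true.
(b) block II: |A| = 8, |A ∩ B| = 5; needs |A ∖ B| = 3 — true.
(c) block I: |A| = 5, |A ∩ B| = 2; needs |A ∩ B| = 4 — false.

2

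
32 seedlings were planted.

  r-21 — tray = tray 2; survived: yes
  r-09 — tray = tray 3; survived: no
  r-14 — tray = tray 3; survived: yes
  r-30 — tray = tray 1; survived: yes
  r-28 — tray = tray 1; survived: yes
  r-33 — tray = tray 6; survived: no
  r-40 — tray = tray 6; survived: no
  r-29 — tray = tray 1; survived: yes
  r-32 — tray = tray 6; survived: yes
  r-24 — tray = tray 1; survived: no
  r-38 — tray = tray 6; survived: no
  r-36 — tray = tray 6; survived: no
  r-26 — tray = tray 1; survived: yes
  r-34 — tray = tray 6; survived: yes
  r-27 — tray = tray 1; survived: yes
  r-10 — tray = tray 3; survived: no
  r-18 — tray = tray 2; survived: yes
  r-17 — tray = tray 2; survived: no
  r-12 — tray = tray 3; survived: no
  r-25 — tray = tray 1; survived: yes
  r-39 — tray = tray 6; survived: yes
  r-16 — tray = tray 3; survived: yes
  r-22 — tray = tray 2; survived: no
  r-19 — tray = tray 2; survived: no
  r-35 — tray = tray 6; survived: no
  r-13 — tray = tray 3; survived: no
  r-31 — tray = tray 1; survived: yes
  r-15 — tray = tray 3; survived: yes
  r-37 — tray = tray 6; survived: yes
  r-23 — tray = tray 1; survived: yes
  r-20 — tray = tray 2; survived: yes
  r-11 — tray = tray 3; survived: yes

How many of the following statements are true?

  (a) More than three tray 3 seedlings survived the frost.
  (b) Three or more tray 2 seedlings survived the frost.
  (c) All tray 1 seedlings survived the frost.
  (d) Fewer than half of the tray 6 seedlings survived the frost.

3

(a) tray 3: |A| = 8, |A ∩ B| = 4; needs |A ∩ B| > 3 — true.
(b) tray 2: |A| = 6, |A ∩ B| = 3; needs |A ∩ B| ≥ 3 — true.
(c) tray 1: |A| = 9, |A ∩ B| = 8; needs A ⊆ B, i.e. every element of A is in B (|A ∖ B| = 0) — false.
(d) tray 6: |A| = 9, |A ∩ B| = 4; needs |A ∩ B| < |A ∖ B| — true.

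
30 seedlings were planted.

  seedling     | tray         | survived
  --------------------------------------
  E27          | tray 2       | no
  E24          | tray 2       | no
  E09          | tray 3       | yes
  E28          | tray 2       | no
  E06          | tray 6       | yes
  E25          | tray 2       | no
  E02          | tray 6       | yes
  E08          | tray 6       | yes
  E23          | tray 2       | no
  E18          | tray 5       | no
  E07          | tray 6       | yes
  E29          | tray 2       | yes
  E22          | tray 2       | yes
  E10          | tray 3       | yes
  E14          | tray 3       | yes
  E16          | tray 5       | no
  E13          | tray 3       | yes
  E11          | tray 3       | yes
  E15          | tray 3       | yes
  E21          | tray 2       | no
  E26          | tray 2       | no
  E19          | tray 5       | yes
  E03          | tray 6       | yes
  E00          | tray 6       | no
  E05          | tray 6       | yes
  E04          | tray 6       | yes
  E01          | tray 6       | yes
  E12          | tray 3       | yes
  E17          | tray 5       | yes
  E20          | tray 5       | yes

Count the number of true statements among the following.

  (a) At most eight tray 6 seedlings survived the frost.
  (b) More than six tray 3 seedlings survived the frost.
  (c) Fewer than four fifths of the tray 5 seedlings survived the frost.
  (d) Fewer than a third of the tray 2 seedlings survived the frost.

4

(a) tray 6: |A| = 9, |A ∩ B| = 8; needs |A ∩ B| ≤ 8 — true.
(b) tray 3: |A| = 7, |A ∩ B| = 7; needs |A ∩ B| > 6 — true.
(c) tray 5: |A| = 5, |A ∩ B| = 3; needs |A ∩ B| / |A| < 4/5 — true.
(d) tray 2: |A| = 9, |A ∩ B| = 2; needs |A ∩ B| / |A| < 1/3 — true.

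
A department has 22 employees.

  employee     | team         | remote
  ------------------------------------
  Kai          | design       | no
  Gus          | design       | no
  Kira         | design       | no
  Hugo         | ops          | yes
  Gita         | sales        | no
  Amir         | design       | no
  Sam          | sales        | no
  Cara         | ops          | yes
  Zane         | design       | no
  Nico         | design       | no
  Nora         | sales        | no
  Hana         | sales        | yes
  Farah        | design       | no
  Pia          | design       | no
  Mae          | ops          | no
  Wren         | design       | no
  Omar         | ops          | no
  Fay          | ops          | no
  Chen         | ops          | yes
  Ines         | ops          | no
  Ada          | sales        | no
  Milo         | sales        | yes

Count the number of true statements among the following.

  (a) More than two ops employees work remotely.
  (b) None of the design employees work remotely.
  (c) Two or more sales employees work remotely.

(a) ops: |A| = 7, |A ∩ B| = 3; needs |A ∩ B| > 2 — true.
(b) design: |A| = 9, |A ∩ B| = 0; needs A ∩ B = ∅ (|A ∩ B| = 0) — true.
(c) sales: |A| = 6, |A ∩ B| = 2; needs |A ∩ B| ≥ 2 — true.

3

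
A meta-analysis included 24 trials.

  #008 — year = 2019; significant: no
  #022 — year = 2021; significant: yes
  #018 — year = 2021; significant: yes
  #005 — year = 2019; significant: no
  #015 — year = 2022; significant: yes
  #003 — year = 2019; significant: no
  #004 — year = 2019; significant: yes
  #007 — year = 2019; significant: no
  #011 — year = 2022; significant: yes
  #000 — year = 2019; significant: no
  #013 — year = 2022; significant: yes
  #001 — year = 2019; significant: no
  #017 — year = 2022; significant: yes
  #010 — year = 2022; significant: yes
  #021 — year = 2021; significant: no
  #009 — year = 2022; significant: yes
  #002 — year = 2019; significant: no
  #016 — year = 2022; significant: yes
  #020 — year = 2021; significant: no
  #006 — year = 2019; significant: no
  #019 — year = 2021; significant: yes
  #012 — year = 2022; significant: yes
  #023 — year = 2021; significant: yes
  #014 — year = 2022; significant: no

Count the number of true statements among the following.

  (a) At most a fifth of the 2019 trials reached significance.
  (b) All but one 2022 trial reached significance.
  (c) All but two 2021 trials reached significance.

3

(a) 2019: |A| = 9, |A ∩ B| = 1; needs |A ∩ B| / |A| ≤ 1/5 — true.
(b) 2022: |A| = 9, |A ∩ B| = 8; needs |A ∖ B| = 1 — true.
(c) 2021: |A| = 6, |A ∩ B| = 4; needs |A ∖ B| = 2 — true.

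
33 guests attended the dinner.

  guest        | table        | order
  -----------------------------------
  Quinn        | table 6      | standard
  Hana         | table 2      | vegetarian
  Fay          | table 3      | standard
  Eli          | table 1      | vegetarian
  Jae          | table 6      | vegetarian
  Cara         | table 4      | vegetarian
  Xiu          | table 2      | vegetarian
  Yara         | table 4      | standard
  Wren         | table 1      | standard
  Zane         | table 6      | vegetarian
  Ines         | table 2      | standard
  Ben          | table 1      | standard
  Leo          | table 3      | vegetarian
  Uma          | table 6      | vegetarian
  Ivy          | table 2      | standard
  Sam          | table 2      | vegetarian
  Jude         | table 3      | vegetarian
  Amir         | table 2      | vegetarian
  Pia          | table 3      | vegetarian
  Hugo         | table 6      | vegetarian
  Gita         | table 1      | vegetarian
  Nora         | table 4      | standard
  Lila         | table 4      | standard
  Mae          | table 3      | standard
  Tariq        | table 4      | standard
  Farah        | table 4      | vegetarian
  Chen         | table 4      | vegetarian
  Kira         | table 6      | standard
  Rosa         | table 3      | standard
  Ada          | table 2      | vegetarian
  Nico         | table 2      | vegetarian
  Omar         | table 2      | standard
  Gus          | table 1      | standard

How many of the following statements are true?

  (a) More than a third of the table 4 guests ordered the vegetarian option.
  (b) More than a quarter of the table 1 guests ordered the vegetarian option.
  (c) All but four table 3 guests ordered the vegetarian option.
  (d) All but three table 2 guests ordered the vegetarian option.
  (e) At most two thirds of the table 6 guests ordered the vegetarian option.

(a) table 4: |A| = 7, |A ∩ B| = 3; needs |A ∩ B| / |A| > 1/3 — true.
(b) table 1: |A| = 5, |A ∩ B| = 2; needs |A ∩ B| / |A| > 1/4 — true.
(c) table 3: |A| = 6, |A ∩ B| = 3; needs |A ∖ B| = 4 — false.
(d) table 2: |A| = 9, |A ∩ B| = 6; needs |A ∖ B| = 3 — true.
(e) table 6: |A| = 6, |A ∩ B| = 4; needs |A ∩ B| / |A| ≤ 2/3 — true.

4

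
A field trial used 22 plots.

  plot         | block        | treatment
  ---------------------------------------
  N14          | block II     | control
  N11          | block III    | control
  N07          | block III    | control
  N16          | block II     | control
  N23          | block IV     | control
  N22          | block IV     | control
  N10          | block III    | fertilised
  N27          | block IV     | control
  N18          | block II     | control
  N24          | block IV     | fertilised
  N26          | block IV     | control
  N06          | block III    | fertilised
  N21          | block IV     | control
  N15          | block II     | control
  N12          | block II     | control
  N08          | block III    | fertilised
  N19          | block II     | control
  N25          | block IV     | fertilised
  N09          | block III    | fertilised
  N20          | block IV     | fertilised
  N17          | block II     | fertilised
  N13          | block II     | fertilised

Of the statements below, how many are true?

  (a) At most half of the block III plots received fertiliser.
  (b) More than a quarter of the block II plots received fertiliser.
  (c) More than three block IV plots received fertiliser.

0

(a) block III: |A| = 6, |A ∩ B| = 4; needs |A ∩ B| ≤ |A ∖ B| — false.
(b) block II: |A| = 8, |A ∩ B| = 2; needs |A ∩ B| / |A| > 1/4 — false.
(c) block IV: |A| = 8, |A ∩ B| = 3; needs |A ∩ B| > 3 — false.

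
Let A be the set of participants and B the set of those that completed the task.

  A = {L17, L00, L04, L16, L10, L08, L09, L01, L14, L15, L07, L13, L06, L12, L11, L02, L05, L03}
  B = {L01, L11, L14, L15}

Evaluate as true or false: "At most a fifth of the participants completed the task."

False

The determiner here denotes the relation: |A ∩ B| / |A| ≤ 1/5.
|A| = 18, |A ∩ B| = 4, |A ∖ B| = 14.
|A ∩ B|/|A| = 4/18, so the statement is false.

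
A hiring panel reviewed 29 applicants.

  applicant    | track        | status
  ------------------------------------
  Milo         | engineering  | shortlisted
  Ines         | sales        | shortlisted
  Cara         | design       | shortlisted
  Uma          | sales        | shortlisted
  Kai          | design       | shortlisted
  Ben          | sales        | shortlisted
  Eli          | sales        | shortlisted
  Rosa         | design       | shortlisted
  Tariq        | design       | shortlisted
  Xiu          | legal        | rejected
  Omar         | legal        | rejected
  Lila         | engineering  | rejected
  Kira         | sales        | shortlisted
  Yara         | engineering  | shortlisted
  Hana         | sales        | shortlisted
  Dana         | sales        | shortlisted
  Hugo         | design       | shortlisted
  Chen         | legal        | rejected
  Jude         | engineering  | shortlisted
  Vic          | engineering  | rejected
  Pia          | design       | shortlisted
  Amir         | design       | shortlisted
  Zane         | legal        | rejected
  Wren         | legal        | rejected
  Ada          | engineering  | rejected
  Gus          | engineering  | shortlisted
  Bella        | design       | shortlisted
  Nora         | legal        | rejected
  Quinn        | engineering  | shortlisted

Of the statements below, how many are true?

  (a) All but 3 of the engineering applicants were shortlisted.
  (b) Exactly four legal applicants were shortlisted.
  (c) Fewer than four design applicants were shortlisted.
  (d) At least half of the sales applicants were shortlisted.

2

(a) engineering: |A| = 8, |A ∩ B| = 5; needs |A ∖ B| = 3 — true.
(b) legal: |A| = 6, |A ∩ B| = 0; needs |A ∩ B| = 4 — false.
(c) design: |A| = 8, |A ∩ B| = 8; needs |A ∩ B| < 4 — false.
(d) sales: |A| = 7, |A ∩ B| = 7; needs |A ∩ B| ≥ |A ∖ B| — true.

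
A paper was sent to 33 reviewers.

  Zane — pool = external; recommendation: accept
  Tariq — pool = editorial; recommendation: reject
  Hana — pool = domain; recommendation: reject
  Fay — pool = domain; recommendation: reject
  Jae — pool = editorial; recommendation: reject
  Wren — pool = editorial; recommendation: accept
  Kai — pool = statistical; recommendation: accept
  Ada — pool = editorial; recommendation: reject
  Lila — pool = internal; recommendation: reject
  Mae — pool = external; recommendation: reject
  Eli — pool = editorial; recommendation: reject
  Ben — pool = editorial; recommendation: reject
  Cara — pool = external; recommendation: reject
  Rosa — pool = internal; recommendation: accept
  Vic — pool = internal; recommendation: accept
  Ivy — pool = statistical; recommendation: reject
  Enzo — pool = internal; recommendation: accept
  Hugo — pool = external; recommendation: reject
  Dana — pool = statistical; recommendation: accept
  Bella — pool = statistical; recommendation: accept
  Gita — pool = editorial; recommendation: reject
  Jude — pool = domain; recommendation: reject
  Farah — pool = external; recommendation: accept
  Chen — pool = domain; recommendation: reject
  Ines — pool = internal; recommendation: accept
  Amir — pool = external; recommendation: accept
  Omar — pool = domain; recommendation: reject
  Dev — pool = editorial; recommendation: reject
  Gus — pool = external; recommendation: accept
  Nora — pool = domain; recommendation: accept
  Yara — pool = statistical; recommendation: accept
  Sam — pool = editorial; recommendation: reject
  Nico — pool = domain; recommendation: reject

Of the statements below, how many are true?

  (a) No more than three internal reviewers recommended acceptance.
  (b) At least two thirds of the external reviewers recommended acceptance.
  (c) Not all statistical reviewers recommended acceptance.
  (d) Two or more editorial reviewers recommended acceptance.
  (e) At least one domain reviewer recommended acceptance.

2

(a) internal: |A| = 5, |A ∩ B| = 4; needs |A ∩ B| ≤ 3 — false.
(b) external: |A| = 7, |A ∩ B| = 4; needs |A ∩ B| / |A| ≥ 2/3 — false.
(c) statistical: |A| = 5, |A ∩ B| = 4; needs A ⊄ B (|A ∖ B| ≥ 1) — true.
(d) editorial: |A| = 9, |A ∩ B| = 1; needs |A ∩ B| ≥ 2 — false.
(e) domain: |A| = 7, |A ∩ B| = 1; needs A ∩ B ≠ ∅ (|A ∩ B| ≥ 1) — true.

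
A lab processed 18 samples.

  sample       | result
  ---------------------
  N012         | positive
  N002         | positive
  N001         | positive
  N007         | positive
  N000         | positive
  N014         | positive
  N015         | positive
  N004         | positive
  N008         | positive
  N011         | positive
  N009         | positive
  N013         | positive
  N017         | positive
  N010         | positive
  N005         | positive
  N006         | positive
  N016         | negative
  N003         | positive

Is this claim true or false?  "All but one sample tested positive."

True

'All but one sample tested positive' holds iff |A ∖ B| = 1.
|A| = 18, |A ∩ B| = 17, |A ∖ B| = 1.
|A ∖ B| = 1, so the statement is true.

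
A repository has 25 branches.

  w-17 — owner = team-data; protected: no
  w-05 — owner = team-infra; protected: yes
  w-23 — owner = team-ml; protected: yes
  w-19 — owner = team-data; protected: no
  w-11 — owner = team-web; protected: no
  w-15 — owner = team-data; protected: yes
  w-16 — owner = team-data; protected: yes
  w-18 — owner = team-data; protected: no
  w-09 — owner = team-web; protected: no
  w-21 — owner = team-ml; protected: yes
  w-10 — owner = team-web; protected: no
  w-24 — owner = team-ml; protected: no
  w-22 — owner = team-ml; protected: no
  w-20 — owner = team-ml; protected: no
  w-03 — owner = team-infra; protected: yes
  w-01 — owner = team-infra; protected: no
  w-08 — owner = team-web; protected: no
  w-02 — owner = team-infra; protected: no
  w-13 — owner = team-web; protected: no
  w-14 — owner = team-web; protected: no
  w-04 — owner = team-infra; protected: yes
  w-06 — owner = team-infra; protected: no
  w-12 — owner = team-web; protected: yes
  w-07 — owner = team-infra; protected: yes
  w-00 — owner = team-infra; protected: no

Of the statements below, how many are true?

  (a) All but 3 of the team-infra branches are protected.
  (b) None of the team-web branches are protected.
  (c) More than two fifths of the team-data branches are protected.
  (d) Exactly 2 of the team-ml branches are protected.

(a) team-infra: |A| = 8, |A ∩ B| = 4; needs |A ∖ B| = 3 — false.
(b) team-web: |A| = 7, |A ∩ B| = 1; needs A ∩ B = ∅ (|A ∩ B| = 0) — false.
(c) team-data: |A| = 5, |A ∩ B| = 2; needs |A ∩ B| / |A| > 2/5 — false.
(d) team-ml: |A| = 5, |A ∩ B| = 2; needs |A ∩ B| = 2 — true.

1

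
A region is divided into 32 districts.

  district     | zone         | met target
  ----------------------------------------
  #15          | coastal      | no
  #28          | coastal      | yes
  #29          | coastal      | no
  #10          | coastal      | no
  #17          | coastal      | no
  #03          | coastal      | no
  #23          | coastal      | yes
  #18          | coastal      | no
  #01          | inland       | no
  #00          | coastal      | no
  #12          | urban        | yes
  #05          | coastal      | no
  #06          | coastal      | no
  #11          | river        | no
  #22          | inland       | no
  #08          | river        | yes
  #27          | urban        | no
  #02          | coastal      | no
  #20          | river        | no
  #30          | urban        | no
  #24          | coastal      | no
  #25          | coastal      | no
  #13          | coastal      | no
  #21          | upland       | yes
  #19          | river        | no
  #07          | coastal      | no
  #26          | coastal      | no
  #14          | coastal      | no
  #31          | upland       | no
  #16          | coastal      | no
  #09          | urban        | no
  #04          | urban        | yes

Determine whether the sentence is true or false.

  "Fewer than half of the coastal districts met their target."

True

'Fewer than half of the coastal districts met their target' holds iff |A ∩ B| < |A ∖ B|.
|A| = 19, |A ∩ B| = 2, |A ∖ B| = 17.
2 < 17, so the statement is true.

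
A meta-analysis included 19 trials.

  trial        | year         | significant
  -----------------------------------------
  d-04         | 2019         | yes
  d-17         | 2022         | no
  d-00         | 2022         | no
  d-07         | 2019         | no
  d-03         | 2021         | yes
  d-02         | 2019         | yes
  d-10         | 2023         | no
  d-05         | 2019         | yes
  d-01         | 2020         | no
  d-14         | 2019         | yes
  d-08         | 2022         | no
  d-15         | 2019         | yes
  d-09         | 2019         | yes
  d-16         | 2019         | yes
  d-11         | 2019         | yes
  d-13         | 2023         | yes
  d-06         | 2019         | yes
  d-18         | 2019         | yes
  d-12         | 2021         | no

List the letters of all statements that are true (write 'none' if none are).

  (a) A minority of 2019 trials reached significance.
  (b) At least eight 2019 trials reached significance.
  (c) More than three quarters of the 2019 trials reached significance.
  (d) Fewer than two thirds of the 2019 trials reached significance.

(b), (c)

|A| = 11, |A ∩ B| = 10, |A ∖ B| = 1.
(a) |A ∩ B| < |A ∖ B|: fails.
(b) |A ∩ B| ≥ 8: holds.
(c) |A ∩ B| / |A| > 3/4: holds.
(d) |A ∩ B| / |A| < 2/3: fails.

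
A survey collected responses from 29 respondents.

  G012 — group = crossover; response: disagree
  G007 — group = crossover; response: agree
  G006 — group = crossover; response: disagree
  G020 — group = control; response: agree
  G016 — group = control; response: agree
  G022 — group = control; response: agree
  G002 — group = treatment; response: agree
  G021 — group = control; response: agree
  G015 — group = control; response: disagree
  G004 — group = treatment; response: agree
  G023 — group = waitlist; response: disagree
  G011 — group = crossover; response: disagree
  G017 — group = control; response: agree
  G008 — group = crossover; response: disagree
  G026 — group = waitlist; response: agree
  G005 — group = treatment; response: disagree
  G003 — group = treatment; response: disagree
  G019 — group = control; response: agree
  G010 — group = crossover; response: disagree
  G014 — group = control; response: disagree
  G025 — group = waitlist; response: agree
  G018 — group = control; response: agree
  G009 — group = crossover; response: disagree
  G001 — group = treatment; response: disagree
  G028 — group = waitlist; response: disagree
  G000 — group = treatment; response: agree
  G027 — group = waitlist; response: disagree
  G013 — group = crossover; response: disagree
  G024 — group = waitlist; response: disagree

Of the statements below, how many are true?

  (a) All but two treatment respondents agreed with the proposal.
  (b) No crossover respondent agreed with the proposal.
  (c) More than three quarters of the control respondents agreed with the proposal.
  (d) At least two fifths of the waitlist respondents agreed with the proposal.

1

(a) treatment: |A| = 6, |A ∩ B| = 3; needs |A ∖ B| = 2 — false.
(b) crossover: |A| = 8, |A ∩ B| = 1; needs A ∩ B = ∅ (|A ∩ B| = 0) — false.
(c) control: |A| = 9, |A ∩ B| = 7; needs |A ∩ B| / |A| > 3/4 — true.
(d) waitlist: |A| = 6, |A ∩ B| = 2; needs |A ∩ B| / |A| ≥ 2/5 — false.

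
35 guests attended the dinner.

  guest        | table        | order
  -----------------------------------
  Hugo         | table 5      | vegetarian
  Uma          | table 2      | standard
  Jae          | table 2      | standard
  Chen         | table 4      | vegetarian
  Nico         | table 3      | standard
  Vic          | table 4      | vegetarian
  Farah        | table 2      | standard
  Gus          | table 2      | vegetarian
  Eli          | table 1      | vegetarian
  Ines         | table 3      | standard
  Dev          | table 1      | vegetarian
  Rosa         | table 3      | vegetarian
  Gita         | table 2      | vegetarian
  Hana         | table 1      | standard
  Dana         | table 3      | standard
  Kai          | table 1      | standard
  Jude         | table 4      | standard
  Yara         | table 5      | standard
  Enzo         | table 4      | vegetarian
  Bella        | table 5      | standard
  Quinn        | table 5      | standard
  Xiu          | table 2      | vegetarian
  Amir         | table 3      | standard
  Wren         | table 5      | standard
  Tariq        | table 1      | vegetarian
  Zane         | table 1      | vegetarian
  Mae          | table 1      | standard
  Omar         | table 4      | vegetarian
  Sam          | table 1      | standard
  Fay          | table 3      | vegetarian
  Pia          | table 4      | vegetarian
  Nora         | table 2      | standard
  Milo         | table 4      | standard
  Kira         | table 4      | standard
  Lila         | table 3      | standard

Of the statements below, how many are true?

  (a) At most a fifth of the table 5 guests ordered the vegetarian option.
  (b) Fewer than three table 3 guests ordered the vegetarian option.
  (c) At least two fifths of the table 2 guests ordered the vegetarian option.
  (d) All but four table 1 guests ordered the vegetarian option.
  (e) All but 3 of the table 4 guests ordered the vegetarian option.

(a) table 5: |A| = 5, |A ∩ B| = 1; needs |A ∩ B| / |A| ≤ 1/5 — true.
(b) table 3: |A| = 7, |A ∩ B| = 2; needs |A ∩ B| < 3 — true.
(c) table 2: |A| = 7, |A ∩ B| = 3; needs |A ∩ B| / |A| ≥ 2/5 — true.
(d) table 1: |A| = 8, |A ∩ B| = 4; needs |A ∖ B| = 4 — true.
(e) table 4: |A| = 8, |A ∩ B| = 5; needs |A ∖ B| = 3 — true.

5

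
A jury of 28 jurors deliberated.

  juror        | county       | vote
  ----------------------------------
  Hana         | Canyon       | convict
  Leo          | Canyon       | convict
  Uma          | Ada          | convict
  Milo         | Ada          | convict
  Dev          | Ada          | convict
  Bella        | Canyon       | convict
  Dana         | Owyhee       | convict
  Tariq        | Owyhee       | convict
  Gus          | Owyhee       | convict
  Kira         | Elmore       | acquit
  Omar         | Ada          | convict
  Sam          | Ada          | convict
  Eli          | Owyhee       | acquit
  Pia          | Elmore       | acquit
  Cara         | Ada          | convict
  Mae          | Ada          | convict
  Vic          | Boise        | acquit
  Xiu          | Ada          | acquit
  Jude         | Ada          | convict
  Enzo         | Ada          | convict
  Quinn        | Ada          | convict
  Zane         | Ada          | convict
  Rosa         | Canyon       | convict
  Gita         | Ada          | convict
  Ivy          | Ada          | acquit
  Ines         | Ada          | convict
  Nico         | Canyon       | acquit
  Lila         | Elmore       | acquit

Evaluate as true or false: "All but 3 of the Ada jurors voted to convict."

False

'All but 3 of the Ada jurors voted to convict' holds iff |A ∖ B| = 3.
|A| = 15, |A ∩ B| = 13, |A ∖ B| = 2.
|A ∖ B| = 2, so the statement is false.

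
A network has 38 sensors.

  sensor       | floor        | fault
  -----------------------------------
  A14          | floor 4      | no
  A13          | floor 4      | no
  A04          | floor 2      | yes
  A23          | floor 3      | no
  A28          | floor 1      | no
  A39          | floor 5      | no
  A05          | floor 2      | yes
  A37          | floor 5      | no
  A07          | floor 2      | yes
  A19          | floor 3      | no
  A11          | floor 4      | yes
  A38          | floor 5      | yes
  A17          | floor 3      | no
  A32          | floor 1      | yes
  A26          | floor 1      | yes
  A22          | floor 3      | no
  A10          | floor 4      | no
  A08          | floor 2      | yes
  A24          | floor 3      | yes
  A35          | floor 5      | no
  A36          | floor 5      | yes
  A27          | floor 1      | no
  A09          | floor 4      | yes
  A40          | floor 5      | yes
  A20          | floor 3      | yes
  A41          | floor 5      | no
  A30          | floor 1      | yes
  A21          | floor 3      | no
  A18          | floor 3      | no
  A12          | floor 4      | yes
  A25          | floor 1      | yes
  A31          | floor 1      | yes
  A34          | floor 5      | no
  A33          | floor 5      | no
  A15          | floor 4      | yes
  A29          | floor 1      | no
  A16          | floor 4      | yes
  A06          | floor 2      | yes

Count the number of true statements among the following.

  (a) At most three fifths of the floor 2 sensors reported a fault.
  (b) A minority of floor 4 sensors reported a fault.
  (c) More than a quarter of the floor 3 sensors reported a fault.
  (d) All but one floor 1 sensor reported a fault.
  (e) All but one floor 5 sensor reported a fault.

(a) floor 2: |A| = 5, |A ∩ B| = 5; needs |A ∩ B| / |A| ≤ 3/5 — false.
(b) floor 4: |A| = 8, |A ∩ B| = 5; needs |A ∩ B| < |A ∖ B| — false.
(c) floor 3: |A| = 8, |A ∩ B| = 2; needs |A ∩ B| / |A| > 1/4 — false.
(d) floor 1: |A| = 8, |A ∩ B| = 5; needs |A ∖ B| = 1 — false.
(e) floor 5: |A| = 9, |A ∩ B| = 3; needs |A ∖ B| = 1 — false.

0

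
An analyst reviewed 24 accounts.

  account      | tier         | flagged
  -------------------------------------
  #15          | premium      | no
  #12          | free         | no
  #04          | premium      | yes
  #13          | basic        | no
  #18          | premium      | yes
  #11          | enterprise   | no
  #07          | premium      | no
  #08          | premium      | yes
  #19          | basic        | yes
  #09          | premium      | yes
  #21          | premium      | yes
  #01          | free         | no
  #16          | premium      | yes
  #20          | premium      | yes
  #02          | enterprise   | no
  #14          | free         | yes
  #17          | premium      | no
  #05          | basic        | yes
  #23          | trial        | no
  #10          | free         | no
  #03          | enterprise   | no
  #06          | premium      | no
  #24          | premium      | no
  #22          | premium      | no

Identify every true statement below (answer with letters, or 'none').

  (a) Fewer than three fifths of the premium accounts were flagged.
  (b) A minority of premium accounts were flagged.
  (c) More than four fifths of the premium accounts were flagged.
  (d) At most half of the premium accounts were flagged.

(a)

|A| = 13, |A ∩ B| = 7, |A ∖ B| = 6.
(a) |A ∩ B| / |A| < 3/5: holds.
(b) |A ∩ B| < |A ∖ B|: fails.
(c) |A ∩ B| / |A| > 4/5: fails.
(d) |A ∩ B| ≤ |A ∖ B|: fails.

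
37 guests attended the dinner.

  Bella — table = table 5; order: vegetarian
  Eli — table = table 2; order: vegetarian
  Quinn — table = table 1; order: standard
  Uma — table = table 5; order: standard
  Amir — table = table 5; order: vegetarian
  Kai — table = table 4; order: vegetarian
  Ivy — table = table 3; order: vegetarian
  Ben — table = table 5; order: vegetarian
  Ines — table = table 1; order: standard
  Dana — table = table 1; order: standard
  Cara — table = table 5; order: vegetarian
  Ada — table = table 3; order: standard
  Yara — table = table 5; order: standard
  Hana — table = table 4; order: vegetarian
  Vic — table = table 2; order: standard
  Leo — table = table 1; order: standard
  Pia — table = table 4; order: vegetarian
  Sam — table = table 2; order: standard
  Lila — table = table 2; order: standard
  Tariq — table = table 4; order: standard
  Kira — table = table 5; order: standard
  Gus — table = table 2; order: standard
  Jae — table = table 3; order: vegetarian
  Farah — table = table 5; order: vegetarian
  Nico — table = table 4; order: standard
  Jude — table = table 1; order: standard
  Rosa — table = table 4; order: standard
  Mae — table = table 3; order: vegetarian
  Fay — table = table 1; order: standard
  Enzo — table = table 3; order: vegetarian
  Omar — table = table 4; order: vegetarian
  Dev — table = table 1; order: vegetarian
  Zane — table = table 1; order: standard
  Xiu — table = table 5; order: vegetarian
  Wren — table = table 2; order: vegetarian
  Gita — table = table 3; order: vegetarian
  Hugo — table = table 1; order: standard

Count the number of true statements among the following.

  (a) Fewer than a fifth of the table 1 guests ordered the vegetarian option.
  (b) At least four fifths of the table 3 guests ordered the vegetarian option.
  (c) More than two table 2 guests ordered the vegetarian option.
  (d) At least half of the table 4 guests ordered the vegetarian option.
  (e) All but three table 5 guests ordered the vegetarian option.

4

(a) table 1: |A| = 9, |A ∩ B| = 1; needs |A ∩ B| / |A| < 1/5 — true.
(b) table 3: |A| = 6, |A ∩ B| = 5; needs |A ∩ B| / |A| ≥ 4/5 — true.
(c) table 2: |A| = 6, |A ∩ B| = 2; needs |A ∩ B| > 2 — false.
(d) table 4: |A| = 7, |A ∩ B| = 4; needs |A ∩ B| ≥ |A ∖ B| — true.
(e) table 5: |A| = 9, |A ∩ B| = 6; needs |A ∖ B| = 3 — true.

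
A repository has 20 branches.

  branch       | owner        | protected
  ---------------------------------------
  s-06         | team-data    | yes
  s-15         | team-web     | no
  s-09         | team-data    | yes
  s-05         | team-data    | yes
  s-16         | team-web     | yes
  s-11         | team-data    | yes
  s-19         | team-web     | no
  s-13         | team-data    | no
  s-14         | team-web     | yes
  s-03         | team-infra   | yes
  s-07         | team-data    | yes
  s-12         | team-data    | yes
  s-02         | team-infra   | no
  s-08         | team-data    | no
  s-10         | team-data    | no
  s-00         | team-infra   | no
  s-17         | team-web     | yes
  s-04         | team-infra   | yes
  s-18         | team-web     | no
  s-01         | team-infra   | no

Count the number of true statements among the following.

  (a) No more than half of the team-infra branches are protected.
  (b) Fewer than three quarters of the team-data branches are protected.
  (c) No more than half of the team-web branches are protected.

3

(a) team-infra: |A| = 5, |A ∩ B| = 2; needs |A ∩ B| ≤ |A ∖ B| — true.
(b) team-data: |A| = 9, |A ∩ B| = 6; needs |A ∩ B| / |A| < 3/4 — true.
(c) team-web: |A| = 6, |A ∩ B| = 3; needs |A ∩ B| ≤ |A ∖ B| — true.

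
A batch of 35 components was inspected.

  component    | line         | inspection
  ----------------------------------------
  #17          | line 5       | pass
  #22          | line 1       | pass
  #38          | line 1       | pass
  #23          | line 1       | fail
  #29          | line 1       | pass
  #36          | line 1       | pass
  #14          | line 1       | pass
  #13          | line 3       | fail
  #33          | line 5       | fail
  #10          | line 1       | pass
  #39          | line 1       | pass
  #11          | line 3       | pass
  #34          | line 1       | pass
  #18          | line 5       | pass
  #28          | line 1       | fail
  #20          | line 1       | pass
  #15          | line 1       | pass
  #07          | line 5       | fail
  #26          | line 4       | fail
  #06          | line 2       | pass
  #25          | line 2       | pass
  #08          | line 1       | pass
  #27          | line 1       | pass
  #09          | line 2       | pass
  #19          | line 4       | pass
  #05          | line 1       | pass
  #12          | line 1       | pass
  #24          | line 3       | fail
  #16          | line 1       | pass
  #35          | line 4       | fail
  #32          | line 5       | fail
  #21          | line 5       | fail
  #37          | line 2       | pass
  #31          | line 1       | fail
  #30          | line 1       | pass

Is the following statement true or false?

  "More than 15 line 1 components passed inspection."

'More than 15 line 1 components passed inspection' holds iff |A ∩ B| > 15.
|A| = 19, |A ∩ B| = 16, |A ∖ B| = 3.
|A ∩ B| = 16, so the statement is true.

True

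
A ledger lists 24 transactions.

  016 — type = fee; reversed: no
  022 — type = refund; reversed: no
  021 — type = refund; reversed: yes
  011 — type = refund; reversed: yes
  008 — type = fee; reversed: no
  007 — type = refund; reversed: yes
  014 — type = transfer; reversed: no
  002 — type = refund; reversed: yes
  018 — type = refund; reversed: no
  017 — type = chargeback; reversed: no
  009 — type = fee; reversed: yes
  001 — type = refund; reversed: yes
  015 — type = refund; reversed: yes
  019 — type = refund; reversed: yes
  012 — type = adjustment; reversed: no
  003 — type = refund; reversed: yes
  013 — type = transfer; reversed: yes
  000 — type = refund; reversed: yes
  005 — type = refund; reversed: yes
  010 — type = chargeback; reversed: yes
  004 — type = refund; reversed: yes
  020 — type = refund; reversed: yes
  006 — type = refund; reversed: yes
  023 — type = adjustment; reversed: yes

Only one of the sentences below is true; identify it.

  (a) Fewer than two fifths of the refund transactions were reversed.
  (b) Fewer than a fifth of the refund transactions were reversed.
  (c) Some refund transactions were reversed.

(c)

|A| = 15, |A ∩ B| = 13, |A ∖ B| = 2.
(a) requires |A ∩ B| / |A| < 2/5: false.
(b) requires |A ∩ B| / |A| < 1/5: false.
(c) requires A ∩ B ≠ ∅ (|A ∩ B| ≥ 1): true.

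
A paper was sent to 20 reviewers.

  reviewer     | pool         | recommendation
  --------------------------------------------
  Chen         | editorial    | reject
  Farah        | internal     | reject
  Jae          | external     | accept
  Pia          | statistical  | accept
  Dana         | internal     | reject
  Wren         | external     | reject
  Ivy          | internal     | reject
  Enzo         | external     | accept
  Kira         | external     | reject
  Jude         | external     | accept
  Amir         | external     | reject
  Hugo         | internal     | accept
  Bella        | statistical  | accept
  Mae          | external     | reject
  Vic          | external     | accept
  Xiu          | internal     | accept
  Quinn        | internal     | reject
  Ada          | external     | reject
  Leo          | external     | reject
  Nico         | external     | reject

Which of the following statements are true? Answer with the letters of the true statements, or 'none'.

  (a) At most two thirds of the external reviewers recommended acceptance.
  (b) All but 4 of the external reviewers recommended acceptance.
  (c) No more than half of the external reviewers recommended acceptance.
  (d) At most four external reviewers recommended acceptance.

|A| = 11, |A ∩ B| = 4, |A ∖ B| = 7.
(a) |A ∩ B| / |A| ≤ 2/3: holds.
(b) |A ∖ B| = 4: fails.
(c) |A ∩ B| ≤ |A ∖ B|: holds.
(d) |A ∩ B| ≤ 4: holds.

(a), (c), (d)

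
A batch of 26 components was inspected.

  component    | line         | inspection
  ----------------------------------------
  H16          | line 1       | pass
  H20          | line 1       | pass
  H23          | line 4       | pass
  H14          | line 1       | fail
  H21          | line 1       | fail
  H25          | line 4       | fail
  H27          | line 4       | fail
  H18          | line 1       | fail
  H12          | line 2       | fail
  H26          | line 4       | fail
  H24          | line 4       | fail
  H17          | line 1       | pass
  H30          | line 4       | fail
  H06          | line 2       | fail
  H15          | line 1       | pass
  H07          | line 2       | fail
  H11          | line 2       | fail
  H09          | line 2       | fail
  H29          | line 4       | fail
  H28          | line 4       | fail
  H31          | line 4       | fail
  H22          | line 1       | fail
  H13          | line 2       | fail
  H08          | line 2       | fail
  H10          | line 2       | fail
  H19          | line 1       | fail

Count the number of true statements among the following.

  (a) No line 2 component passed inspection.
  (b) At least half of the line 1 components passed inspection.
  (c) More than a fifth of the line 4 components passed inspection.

(a) line 2: |A| = 8, |A ∩ B| = 0; needs A ∩ B = ∅ (|A ∩ B| = 0) — true.
(b) line 1: |A| = 9, |A ∩ B| = 4; needs |A ∩ B| ≥ |A ∖ B| — false.
(c) line 4: |A| = 9, |A ∩ B| = 1; needs |A ∩ B| / |A| > 1/5 — false.

1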